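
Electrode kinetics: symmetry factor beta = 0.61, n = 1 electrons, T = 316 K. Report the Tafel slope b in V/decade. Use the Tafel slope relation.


Apply the Tafel slope relation: b = 2.303*R*T/(beta*n*F)
Numerator: 2.303 * 8.314 * 316 = 6050.5
Denominator: 0.61 * 1 * 96485 = 58855.85
b = 6050.5 / 58855.85 = 0.1028 V/decade

0.1028 V/decade


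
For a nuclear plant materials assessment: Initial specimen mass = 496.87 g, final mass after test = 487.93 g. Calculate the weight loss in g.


Weight loss = initial − final
WL = 496.87 − 487.93 = 8.94 g

8.94 g


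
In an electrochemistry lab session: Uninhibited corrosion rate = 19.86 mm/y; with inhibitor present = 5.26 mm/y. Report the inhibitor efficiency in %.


Apply the inhibitor-efficiency definition: IE = (CR_blank − CR_inh)/CR_blank × 100
IE = (19.86 − 5.26) / 19.86 × 100
IE = 14.6 / 19.86 × 100 = 73.5 %

73.5 %


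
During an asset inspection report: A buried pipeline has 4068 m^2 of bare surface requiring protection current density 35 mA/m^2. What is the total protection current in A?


I = area * current density, then convert mA → A (÷1000)
I = 4068 * 35 / 1000 = 142.38 A

142.38 A


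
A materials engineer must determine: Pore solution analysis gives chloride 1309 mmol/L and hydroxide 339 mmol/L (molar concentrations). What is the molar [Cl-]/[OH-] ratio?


Threshold parameter = [Cl-] / [OH-] (molar basis; both in mmol/L, so units cancel)
Ratio = 1309 / 339 = 3.86

3.86


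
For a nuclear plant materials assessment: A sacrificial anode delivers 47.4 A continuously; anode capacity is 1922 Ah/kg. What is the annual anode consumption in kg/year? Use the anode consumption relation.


Annual consumption = current * hours per year / capacity
Rate = 47.4 * 8760 / 1922 = 216.0 kg/year

216.0 kg/year


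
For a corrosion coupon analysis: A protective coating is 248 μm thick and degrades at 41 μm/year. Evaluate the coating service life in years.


Service life = thickness / degradation rate
Life = 248 / 41 = 6.0 years

6.0 years


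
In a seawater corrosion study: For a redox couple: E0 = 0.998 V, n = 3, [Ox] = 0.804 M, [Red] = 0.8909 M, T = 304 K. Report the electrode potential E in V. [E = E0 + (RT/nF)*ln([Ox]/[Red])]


Apply the Nernst equation: E = E0 + (RT/nF)*ln([Ox]/[Red])
Step 1: RT/nF = 8.314*304/(3*96485) = 0.00873178 V
Step 2: [Ox]/[Red] = 0.804/0.8909 = 0.902458
Step 3: ln(0.902458) = -0.102633
Step 4: correction = 0.00873178 * -0.102633 = -0.0009 V
E = 0.998 + -0.0009 = 0.9971 V

0.9971 V


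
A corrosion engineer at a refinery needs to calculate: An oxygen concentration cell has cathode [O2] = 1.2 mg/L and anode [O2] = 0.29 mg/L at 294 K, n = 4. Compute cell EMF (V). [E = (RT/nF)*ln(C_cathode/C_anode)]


Apply the Nernst concentration-cell relation: E = (RT/nF)*ln(C_cathode/C_anode)
RT/nF = 8.314*294/(4*96485) = 0.00633341 V
ln(1.2/0.29) = 1.4202
E = 0.00633341 * 1.4202 = 0.00899 V

0.00899 V


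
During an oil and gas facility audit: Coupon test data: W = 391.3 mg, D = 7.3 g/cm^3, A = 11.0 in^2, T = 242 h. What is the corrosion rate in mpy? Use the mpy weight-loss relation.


Apply the mpy weight-loss relation: CR = 534 * W / (D * A * T)
Numerator: 534 * 391.3 = 208954.2
Denominator: 7.3 * 11.0 * 242 = 19432.6
CR = 208954.2 / 19432.6 = 10.75277 mpy

10.75277 mpy


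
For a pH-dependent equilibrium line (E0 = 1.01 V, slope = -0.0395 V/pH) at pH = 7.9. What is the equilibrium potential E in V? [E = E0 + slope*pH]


Apply the Pourbaix line equation: E = E0 + slope*pH
E = 1.01 + (-0.0395)*7.9 = 1.01 + (-0.31205) = 0.69795 V
Rounded to 4 decimal places: E = 0.6980 V

0.6980 V


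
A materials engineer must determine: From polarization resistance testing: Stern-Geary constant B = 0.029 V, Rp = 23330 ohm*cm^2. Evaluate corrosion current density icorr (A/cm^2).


Apply the Stern-Geary relation: icorr = B / Rp
icorr = 0.029 / 23330 = 1.243×10^-6 A/cm^2

1.243×10^-6 A/cm^2


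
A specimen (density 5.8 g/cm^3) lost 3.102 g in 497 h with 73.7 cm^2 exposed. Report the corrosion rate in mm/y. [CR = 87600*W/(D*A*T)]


Apply the mm/y weight-loss relation: CR = 87600 * W / (D * A * T)
Numerator: 87600 * 3.102 = 271735.2
Denominator: 5.8 * 73.7 * 497 = 212447.62
CR = 271735.2 / 212447.62 = 1.27907 mm/y

1.27907 mm/y


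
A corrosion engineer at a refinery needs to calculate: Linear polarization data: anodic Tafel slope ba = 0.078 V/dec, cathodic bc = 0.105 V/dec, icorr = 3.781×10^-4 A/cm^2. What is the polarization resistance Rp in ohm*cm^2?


Apply the Stern-Geary equation: Rp = ba*bc / (2.303*icorr*(ba+bc))
ba*bc = 0.078*0.105 = 0.00819
ba+bc = 0.183; 2.303*icorr*(ba+bc) = 2.303*3.781×10^-4*0.183 = 1.5934987×10^-4
Rp = 0.00819 / 1.5934987×10^-4 = 51.4 ohm*cm^2

51.4 ohm*cm^2


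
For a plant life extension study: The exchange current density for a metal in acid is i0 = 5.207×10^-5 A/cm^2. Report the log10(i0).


i0 = 5.207×10^-5 A/cm^2
log10(i0) = -4.283

-4.283


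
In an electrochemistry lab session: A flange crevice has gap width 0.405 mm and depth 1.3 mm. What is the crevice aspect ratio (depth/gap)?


Aspect ratio = depth / gap
Ratio = 1.3 / 0.405 = 3.2

3.2


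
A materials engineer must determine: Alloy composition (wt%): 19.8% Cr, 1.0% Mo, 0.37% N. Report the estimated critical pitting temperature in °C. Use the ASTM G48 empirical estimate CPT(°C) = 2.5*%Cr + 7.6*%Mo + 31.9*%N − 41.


Apply the ASTM G48 empirical CPT estimate: CPT(°C) = 2.5*%Cr + 7.6*%Mo + 31.9*%N − 41
2.5*19.8 = 49.5; 7.6*1.0 = 7.6; 31.9*0.37 = 11.803
CPT = 49.5 + 7.6 + 11.803 − 41 = 27.903 °C
Rounded to 0.1 °C: CPT ≈ 27.9 °C

27.9 °C


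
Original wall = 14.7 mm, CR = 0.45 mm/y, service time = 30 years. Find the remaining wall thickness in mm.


Remaining wall = original − CR × time
t = 14.7 − 0.45*30 = 14.7 − 13.5 = 1.2 mm

1.2 mm


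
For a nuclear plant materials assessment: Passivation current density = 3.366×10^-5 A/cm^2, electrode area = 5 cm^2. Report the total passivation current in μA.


I = i_pass * A, then convert A → μA (×10^6)
I = 3.366×10^-5 * 5 * 10^6 = 168.3 μA

168.3 μA


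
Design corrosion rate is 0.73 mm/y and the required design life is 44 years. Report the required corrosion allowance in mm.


Corrosion allowance = CR × design life
CA = 0.73 * 44 = 32.12 mm

32.12 mm


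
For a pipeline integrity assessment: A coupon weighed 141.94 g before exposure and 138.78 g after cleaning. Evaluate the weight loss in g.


Weight loss = initial − final
WL = 141.94 − 138.78 = 3.16 g

3.16 g


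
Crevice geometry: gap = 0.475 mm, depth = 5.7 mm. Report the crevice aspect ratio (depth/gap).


Aspect ratio = depth / gap
Ratio = 5.7 / 0.475 = 12.0

12.0


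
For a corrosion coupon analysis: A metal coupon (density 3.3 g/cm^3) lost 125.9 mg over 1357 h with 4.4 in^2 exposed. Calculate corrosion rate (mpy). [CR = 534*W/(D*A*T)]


Apply the mpy weight-loss relation: CR = 534 * W / (D * A * T)
Numerator: 534 * 125.9 = 67230.6
Denominator: 3.3 * 4.4 * 1357 = 19703.64
CR = 67230.6 / 19703.64 = 3.4121 mpy

3.4121 mpy


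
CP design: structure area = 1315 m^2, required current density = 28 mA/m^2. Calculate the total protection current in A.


I = area * current density, then convert mA → A (÷1000)
I = 1315 * 28 / 1000 = 36.82 A

36.82 A


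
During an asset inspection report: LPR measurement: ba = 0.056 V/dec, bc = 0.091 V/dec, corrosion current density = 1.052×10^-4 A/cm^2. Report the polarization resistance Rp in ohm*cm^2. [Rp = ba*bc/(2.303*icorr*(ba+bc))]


Apply the Stern-Geary equation: Rp = ba*bc / (2.303*icorr*(ba+bc))
ba*bc = 0.056*0.091 = 0.005096
ba+bc = 0.147; 2.303*icorr*(ba+bc) = 2.303*1.052×10^-4*0.147 = 3.5614513×10^-5
Rp = 0.005096 / 3.5614513×10^-5 = 143.09 ohm*cm^2

143.09 ohm*cm^2


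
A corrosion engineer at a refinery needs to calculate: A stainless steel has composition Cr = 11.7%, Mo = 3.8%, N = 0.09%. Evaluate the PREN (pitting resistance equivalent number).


Apply the PREN formula: PREN = Cr + 3.3*Mo + 16*N
PREN = 11.7 + 3.3*3.8 + 16*0.09
PREN = 11.7 + 12.54 + 1.44 = 25.68

25.68


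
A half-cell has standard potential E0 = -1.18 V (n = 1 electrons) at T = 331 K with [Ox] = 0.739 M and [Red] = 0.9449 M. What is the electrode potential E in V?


Apply the Nernst equation: E = E0 + (RT/nF)*ln([Ox]/[Red])
Step 1: RT/nF = 8.314*331/(1*96485) = 0.02852188 V
Step 2: [Ox]/[Red] = 0.739/0.9449 = 0.782093
Step 3: ln(0.782093) = -0.245782
Step 4: correction = 0.02852188 * -0.245782 = -0.007 V
E = -1.18 + -0.007 = -1.187 V

-1.187 V


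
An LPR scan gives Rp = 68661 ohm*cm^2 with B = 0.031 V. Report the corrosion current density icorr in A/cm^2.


Apply the Stern-Geary relation: icorr = B / Rp
icorr = 0.031 / 68661 = 4.515×10^-7 A/cm^2

4.515×10^-7 A/cm^2


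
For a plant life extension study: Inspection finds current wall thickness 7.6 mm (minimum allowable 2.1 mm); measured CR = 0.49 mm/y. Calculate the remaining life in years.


Apply the remaining-life relation: RL = (t_current − t_min) / CR
RL = (7.6 − 2.1) / 0.49 = 5.5 / 0.49 = 11.2 years

11.2 years


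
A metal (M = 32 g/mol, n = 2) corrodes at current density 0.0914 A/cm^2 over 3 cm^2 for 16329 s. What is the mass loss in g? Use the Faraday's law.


Apply Faraday's law: m = i*A*t*M / (n*F)
Total charge passed Q = i*A*t = 0.0914*3*16329 = 4477.4118 C
m = Q*M/(n*F) = 4477.4118*32/(2*96485) = 0.7425 g

0.7425 g


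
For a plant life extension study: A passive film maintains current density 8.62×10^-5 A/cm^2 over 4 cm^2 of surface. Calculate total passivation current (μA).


I = i_pass * A, then convert A → μA (×10^6)
I = 8.62×10^-5 * 4 * 10^6 = 344.8 μA

344.8 μA


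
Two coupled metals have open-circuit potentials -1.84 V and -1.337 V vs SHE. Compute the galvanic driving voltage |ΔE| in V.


Driving voltage is the absolute potential difference.
|ΔE| = |-1.84 − (-1.337)| = 0.503 V

0.503 V


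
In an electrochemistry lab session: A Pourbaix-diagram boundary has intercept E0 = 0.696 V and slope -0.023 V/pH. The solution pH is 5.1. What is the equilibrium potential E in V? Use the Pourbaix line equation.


Apply the Pourbaix line equation: E = E0 + slope*pH
E = 0.696 + (-0.023)*5.1 = 0.696 + (-0.1173) = 0.5787 V
Rounded to 4 decimal places: E = 0.5787 V

0.5787 V


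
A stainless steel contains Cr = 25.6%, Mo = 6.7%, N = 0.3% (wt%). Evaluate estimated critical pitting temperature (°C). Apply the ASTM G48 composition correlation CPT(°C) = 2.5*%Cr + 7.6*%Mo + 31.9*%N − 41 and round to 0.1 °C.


Apply the ASTM G48 empirical CPT estimate: CPT(°C) = 2.5*%Cr + 7.6*%Mo + 31.9*%N − 41
2.5*25.6 = 64; 7.6*6.7 = 50.92; 31.9*0.3 = 9.57
CPT = 64 + 50.92 + 9.57 − 41 = 83.49 °C
Rounded to 0.1 °C: CPT ≈ 83.5 °C

83.5 °C


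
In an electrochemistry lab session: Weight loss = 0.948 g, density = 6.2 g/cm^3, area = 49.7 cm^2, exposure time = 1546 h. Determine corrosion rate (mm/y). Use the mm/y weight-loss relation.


Apply the mm/y weight-loss relation: CR = 87600 * W / (D * A * T)
Numerator: 87600 * 0.948 = 83044.8
Denominator: 6.2 * 49.7 * 1546 = 476384.44
CR = 83044.8 / 476384.44 = 0.1743 mm/y

0.1743 mm/y


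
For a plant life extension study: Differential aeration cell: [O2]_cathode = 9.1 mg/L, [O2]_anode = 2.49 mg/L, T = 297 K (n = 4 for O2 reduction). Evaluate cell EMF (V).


Apply the Nernst concentration-cell relation: E = (RT/nF)*ln(C_cathode/C_anode)
RT/nF = 8.314*297/(4*96485) = 0.00639804 V
ln(9.1/2.49) = 1.29599
E = 0.00639804 * 1.29599 = 0.00829 V

0.00829 V


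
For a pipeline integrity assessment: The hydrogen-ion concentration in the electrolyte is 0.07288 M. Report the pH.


pH = −log10[H+]
pH = −log10(0.07288) = 1.14

1.14


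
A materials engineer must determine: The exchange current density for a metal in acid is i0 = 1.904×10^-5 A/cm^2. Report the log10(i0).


i0 = 1.904×10^-5 A/cm^2
log10(i0) = -4.72

-4.72


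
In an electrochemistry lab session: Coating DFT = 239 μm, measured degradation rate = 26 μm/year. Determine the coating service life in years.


Service life = thickness / degradation rate
Life = 239 / 26 = 9.2 years

9.2 years


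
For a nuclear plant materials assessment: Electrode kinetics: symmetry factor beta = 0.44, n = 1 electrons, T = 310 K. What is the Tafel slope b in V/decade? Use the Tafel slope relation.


Apply the Tafel slope relation: b = 2.303*R*T/(beta*n*F)
Numerator: 2.303 * 8.314 * 310 = 5935.61
Denominator: 0.44 * 1 * 96485 = 42453.4
b = 5935.61 / 42453.4 = 0.14 V/decade

0.14 V/decade


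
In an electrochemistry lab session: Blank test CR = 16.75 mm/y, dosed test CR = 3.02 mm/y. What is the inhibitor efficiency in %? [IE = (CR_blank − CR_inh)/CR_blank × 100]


Apply the inhibitor-efficiency definition: IE = (CR_blank − CR_inh)/CR_blank × 100
IE = (16.75 − 3.02) / 16.75 × 100
IE = 13.73 / 16.75 × 100 = 82.0 %

82.0 %


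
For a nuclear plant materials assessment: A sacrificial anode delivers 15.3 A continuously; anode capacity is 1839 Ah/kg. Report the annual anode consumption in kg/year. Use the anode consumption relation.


Annual consumption = current * hours per year / capacity
Rate = 15.3 * 8760 / 1839 = 72.9 kg/year

72.9 kg/year


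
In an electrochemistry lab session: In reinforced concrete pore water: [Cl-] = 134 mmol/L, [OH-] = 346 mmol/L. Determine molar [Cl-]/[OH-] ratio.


Threshold parameter = [Cl-] / [OH-] (molar basis; both in mmol/L, so units cancel)
Ratio = 134 / 346 = 0.39

0.39


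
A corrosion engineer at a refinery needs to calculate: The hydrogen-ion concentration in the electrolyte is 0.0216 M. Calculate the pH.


pH = −log10[H+]
pH = −log10(0.0216) = 1.67

1.67


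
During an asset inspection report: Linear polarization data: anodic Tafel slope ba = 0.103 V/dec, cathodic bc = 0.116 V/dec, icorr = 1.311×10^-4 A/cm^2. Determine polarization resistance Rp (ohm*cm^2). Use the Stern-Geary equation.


Apply the Stern-Geary equation: Rp = ba*bc / (2.303*icorr*(ba+bc))
ba*bc = 0.103*0.116 = 0.011948
ba+bc = 0.219; 2.303*icorr*(ba+bc) = 2.303*1.311×10^-4*0.219 = 6.6121203×10^-5
Rp = 0.011948 / 6.6121203×10^-5 = 180.7 ohm*cm^2

180.7 ohm*cm^2


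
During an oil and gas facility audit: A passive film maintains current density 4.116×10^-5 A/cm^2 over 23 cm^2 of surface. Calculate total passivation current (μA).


I = i_pass * A, then convert A → μA (×10^6)
I = 4.116×10^-5 * 23 * 10^6 = 946.68 μA

946.68 μA


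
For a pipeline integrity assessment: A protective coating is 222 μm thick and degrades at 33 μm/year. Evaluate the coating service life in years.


Service life = thickness / degradation rate
Life = 222 / 33 = 6.7 years

6.7 years


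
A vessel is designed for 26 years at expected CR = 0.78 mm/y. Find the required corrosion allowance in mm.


Corrosion allowance = CR × design life
CA = 0.78 * 26 = 20.28 mm

20.28 mm


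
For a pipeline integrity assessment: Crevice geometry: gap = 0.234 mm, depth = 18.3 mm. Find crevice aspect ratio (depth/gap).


Aspect ratio = depth / gap
Ratio = 18.3 / 0.234 = 78.2

78.2


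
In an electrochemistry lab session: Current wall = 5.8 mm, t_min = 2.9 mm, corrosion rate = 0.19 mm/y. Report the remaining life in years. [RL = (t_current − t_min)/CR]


Apply the remaining-life relation: RL = (t_current − t_min) / CR
RL = (5.8 − 2.9) / 0.19 = 2.9 / 0.19 = 15.3 years

15.3 years


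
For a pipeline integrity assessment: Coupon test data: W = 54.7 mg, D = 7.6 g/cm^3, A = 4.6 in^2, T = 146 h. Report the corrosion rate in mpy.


Apply the mpy weight-loss relation: CR = 534 * W / (D * A * T)
Numerator: 534 * 54.7 = 29209.8
Denominator: 7.6 * 4.6 * 146 = 5104.16
CR = 29209.8 / 5104.16 = 5.72274 mpy

5.72274 mpy


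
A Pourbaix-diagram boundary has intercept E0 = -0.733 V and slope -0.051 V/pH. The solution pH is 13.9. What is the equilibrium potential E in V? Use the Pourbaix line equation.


Apply the Pourbaix line equation: E = E0 + slope*pH
E = -0.733 + (-0.051)*13.9 = -0.733 + (-0.7089) = -1.4419 V
Rounded to 4 decimal places: E = -1.4419 V

-1.4419 V


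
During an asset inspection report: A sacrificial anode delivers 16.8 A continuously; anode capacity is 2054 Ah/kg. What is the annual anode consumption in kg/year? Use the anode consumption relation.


Annual consumption = current * hours per year / capacity
Rate = 16.8 * 8760 / 2054 = 71.6 kg/year

71.6 kg/year


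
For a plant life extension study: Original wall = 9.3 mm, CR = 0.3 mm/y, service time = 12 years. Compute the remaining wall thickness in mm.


Remaining wall = original − CR × time
t = 9.3 − 0.3*12 = 9.3 − 3.6 = 5.7 mm

5.7 mm


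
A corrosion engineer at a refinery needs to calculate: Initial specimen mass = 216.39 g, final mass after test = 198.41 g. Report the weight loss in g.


Weight loss = initial − final
WL = 216.39 − 198.41 = 17.98 g

17.98 g


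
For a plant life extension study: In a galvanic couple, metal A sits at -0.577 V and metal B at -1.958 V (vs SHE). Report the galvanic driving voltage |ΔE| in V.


Driving voltage is the absolute potential difference.
|ΔE| = |-0.577 − (-1.958)| = 1.381 V

1.381 V


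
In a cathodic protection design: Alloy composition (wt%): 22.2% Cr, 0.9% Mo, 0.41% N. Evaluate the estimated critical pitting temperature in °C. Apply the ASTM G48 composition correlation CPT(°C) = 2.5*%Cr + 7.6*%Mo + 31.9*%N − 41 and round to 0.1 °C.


Apply the ASTM G48 empirical CPT estimate: CPT(°C) = 2.5*%Cr + 7.6*%Mo + 31.9*%N − 41
2.5*22.2 = 55.5; 7.6*0.9 = 6.84; 31.9*0.41 = 13.079
CPT = 55.5 + 6.84 + 13.079 − 41 = 34.419 °C
Rounded to 0.1 °C: CPT ≈ 34.4 °C

34.4 °C


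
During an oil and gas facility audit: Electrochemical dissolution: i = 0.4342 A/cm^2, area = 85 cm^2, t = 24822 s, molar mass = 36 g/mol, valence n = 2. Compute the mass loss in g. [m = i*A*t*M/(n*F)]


Apply Faraday's law: m = i*A*t*M / (n*F)
Total charge passed Q = i*A*t = 0.4342*85*24822 = 916105.554 C
m = Q*M/(n*F) = 916105.554*36/(2*96485) = 170.906 g

170.906 g


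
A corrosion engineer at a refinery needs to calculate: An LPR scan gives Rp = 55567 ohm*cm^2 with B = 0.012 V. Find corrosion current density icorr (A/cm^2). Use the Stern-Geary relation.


Apply the Stern-Geary relation: icorr = B / Rp
icorr = 0.012 / 55567 = 2.16×10^-7 A/cm^2

2.16×10^-7 A/cm^2


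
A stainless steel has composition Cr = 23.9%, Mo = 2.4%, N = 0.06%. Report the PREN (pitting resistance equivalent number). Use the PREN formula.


Apply the PREN formula: PREN = Cr + 3.3*Mo + 16*N
PREN = 23.9 + 3.3*2.4 + 16*0.06
PREN = 23.9 + 7.92 + 0.96 = 32.78

32.78


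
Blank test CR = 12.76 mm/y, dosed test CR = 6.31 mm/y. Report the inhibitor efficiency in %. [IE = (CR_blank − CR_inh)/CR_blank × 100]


Apply the inhibitor-efficiency definition: IE = (CR_blank − CR_inh)/CR_blank × 100
IE = (12.76 − 6.31) / 12.76 × 100
IE = 6.45 / 12.76 × 100 = 50.5 %

50.5 %


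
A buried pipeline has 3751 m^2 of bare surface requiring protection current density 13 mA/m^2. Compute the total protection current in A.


I = area * current density, then convert mA → A (÷1000)
I = 3751 * 13 / 1000 = 48.76 A

48.76 A


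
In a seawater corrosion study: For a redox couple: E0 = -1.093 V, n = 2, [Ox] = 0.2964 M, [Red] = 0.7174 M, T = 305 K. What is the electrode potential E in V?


Apply the Nernst equation: E = E0 + (RT/nF)*ln([Ox]/[Red])
Step 1: RT/nF = 8.314*305/(2*96485) = 0.01314075 V
Step 2: [Ox]/[Red] = 0.2964/0.7174 = 0.413159
Step 3: ln(0.413159) = -0.883923
Step 4: correction = 0.01314075 * -0.883923 = -0.0116 V
E = -1.093 + -0.0116 = -1.1046 V

-1.1046 V


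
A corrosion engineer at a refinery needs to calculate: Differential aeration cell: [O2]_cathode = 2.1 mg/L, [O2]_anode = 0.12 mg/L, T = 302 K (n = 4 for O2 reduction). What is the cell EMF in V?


Apply the Nernst concentration-cell relation: E = (RT/nF)*ln(C_cathode/C_anode)
RT/nF = 8.314*302/(4*96485) = 0.00650575 V
ln(2.1/0.12) = 2.8622
E = 0.00650575 * 2.8622 = 0.01862 V

0.01862 V


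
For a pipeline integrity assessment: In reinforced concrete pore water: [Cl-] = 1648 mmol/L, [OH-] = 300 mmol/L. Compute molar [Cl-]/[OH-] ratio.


Threshold parameter = [Cl-] / [OH-] (molar basis; both in mmol/L, so units cancel)
Ratio = 1648 / 300 = 5.49

5.49


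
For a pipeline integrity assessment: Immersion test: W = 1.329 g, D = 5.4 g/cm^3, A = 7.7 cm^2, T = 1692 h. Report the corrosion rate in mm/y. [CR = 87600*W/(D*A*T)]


Apply the mm/y weight-loss relation: CR = 87600 * W / (D * A * T)
Numerator: 87600 * 1.329 = 116420.4
Denominator: 5.4 * 7.7 * 1692 = 70353.36
CR = 116420.4 / 70353.36 = 1.6548 mm/y

1.6548 mm/y


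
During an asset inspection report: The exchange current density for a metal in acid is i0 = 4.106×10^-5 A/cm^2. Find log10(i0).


i0 = 4.106×10^-5 A/cm^2
log10(i0) = -4.387

-4.387


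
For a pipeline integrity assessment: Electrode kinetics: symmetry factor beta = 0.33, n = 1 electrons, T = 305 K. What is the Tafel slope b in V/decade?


Apply the Tafel slope relation: b = 2.303*R*T/(beta*n*F)
Numerator: 2.303 * 8.314 * 305 = 5839.88
Denominator: 0.33 * 1 * 96485 = 31840.05
b = 5839.88 / 31840.05 = 0.1834 V/decade

0.1834 V/decade


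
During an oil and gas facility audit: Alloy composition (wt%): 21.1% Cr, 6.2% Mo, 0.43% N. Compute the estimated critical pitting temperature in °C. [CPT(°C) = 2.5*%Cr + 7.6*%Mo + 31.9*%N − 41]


Apply the ASTM G48 empirical CPT estimate: CPT(°C) = 2.5*%Cr + 7.6*%Mo + 31.9*%N − 41
2.5*21.1 = 52.75; 7.6*6.2 = 47.12; 31.9*0.43 = 13.717
CPT = 52.75 + 47.12 + 13.717 − 41 = 72.587 °C
Rounded to 0.1 °C: CPT ≈ 72.6 °C

72.6 °C


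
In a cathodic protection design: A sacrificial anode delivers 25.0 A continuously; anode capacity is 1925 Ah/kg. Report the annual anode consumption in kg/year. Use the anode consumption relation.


Annual consumption = current * hours per year / capacity
Rate = 25.0 * 8760 / 1925 = 113.8 kg/year

113.8 kg/year


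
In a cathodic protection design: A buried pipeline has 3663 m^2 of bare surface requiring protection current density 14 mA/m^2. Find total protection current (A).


I = area * current density, then convert mA → A (÷1000)
I = 3663 * 14 / 1000 = 51.28 A

51.28 A


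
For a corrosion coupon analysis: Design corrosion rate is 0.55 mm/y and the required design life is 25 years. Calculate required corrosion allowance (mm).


Corrosion allowance = CR × design life
CA = 0.55 * 25 = 13.75 mm

13.75 mm


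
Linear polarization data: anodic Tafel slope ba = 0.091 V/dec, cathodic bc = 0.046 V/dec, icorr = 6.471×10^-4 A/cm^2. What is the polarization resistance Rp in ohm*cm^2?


Apply the Stern-Geary equation: Rp = ba*bc / (2.303*icorr*(ba+bc))
ba*bc = 0.091*0.046 = 0.004186
ba+bc = 0.137; 2.303*icorr*(ba+bc) = 2.303*6.471×10^-4*0.137 = 2.0416717×10^-4
Rp = 0.004186 / 2.0416717×10^-4 = 20.5 ohm*cm^2

20.5 ohm*cm^2


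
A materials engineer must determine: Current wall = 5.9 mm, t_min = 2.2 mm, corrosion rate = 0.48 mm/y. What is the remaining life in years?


Apply the remaining-life relation: RL = (t_current − t_min) / CR
RL = (5.9 − 2.2) / 0.48 = 3.7 / 0.48 = 7.7 years

7.7 years


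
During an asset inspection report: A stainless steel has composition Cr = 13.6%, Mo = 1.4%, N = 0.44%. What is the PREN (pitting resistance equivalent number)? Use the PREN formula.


Apply the PREN formula: PREN = Cr + 3.3*Mo + 16*N
PREN = 13.6 + 3.3*1.4 + 16*0.44
PREN = 13.6 + 4.62 + 7.04 = 25.26

25.26


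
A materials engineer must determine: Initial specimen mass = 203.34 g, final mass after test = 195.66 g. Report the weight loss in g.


Weight loss = initial − final
WL = 203.34 − 195.66 = 7.68 g

7.68 g


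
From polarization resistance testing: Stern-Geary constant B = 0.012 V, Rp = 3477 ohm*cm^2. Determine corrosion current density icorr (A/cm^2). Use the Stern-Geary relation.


Apply the Stern-Geary relation: icorr = B / Rp
icorr = 0.012 / 3477 = 3.451×10^-6 A/cm^2

3.451×10^-6 A/cm^2


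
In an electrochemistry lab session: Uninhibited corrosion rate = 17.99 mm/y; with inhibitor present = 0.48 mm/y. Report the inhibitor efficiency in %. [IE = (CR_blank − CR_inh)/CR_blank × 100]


Apply the inhibitor-efficiency definition: IE = (CR_blank − CR_inh)/CR_blank × 100
IE = (17.99 − 0.48) / 17.99 × 100
IE = 17.51 / 17.99 × 100 = 97.3 %

97.3 %


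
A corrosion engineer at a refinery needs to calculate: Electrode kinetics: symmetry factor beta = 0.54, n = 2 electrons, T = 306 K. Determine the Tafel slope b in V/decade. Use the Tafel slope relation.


Apply the Tafel slope relation: b = 2.303*R*T/(beta*n*F)
Numerator: 2.303 * 8.314 * 306 = 5859.03
Denominator: 0.54 * 2 * 96485 = 104203.8
b = 5859.03 / 104203.8 = 0.056 V/decade

0.056 V/decade


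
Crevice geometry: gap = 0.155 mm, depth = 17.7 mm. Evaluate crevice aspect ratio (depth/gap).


Aspect ratio = depth / gap
Ratio = 17.7 / 0.155 = 114.2

114.2


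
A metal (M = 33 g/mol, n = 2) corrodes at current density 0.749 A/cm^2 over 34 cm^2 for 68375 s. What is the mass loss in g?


Apply Faraday's law: m = i*A*t*M / (n*F)
Total charge passed Q = i*A*t = 0.749*34*68375 = 1741237.75 C
m = Q*M/(n*F) = 1741237.75*33/(2*96485) = 297.77088 g

297.77088 g


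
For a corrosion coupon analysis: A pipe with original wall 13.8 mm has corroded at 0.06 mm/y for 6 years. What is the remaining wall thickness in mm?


Remaining wall = original − CR × time
t = 13.8 − 0.06*6 = 13.8 − 0.36 = 13.44 mm

13.44 mm


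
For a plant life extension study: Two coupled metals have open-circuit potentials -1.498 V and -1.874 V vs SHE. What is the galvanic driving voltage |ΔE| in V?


Driving voltage is the absolute potential difference.
|ΔE| = |-1.498 − (-1.874)| = 0.376 V

0.376 V


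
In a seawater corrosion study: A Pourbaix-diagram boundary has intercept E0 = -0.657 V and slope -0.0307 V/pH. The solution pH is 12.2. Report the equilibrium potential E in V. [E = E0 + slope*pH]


Apply the Pourbaix line equation: E = E0 + slope*pH
E = -0.657 + (-0.0307)*12.2 = -0.657 + (-0.37454) = -1.03154 V
Rounded to 4 decimal places: E = -1.0315 V

-1.0315 V


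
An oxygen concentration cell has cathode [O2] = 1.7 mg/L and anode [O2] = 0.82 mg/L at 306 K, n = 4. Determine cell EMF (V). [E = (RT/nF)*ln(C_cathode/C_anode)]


Apply the Nernst concentration-cell relation: E = (RT/nF)*ln(C_cathode/C_anode)
RT/nF = 8.314*306/(4*96485) = 0.00659192 V
ln(1.7/0.82) = 0.72908
E = 0.00659192 * 0.72908 = 0.00481 V

0.00481 V


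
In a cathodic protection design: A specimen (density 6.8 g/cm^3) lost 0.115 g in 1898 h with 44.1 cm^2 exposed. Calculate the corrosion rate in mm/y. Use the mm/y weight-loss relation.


Apply the mm/y weight-loss relation: CR = 87600 * W / (D * A * T)
Numerator: 87600 * 0.115 = 10074.0
Denominator: 6.8 * 44.1 * 1898 = 569172.24
CR = 10074.0 / 569172.24 = 0.017699 mm/y

0.017699 mm/y


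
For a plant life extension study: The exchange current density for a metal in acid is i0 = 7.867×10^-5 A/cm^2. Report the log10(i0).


i0 = 7.867×10^-5 A/cm^2
log10(i0) = -4.104

-4.104


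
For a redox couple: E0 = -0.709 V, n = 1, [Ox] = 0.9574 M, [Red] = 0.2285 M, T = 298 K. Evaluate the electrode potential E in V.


Apply the Nernst equation: E = E0 + (RT/nF)*ln([Ox]/[Red])
Step 1: RT/nF = 8.314*298/(1*96485) = 0.02567831 V
Step 2: [Ox]/[Red] = 0.9574/0.2285 = 4.189934
Step 3: ln(4.189934) = 1.432685
Step 4: correction = 0.02567831 * 1.432685 = 0.0368 V
E = -0.709 + 0.0368 = -0.6722 V

-0.6722 V


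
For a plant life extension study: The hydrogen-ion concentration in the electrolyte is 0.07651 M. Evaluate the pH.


pH = −log10[H+]
pH = −log10(0.07651) = 1.12

1.12


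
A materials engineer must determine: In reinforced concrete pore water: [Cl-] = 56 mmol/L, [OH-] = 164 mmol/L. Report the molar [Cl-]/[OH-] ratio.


Threshold parameter = [Cl-] / [OH-] (molar basis; both in mmol/L, so units cancel)
Ratio = 56 / 164 = 0.34

0.34


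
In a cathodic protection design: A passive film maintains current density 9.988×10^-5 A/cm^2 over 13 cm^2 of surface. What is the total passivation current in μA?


I = i_pass * A, then convert A → μA (×10^6)
I = 9.988×10^-5 * 13 * 10^6 = 1298.44 μA

1298.44 μA


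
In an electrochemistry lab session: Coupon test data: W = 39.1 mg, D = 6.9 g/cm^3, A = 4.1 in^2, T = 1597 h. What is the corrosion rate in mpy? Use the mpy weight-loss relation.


Apply the mpy weight-loss relation: CR = 534 * W / (D * A * T)
Numerator: 534 * 39.1 = 20879.4
Denominator: 6.9 * 4.1 * 1597 = 45179.13
CR = 20879.4 / 45179.13 = 0.462 mpy

0.462 mpy


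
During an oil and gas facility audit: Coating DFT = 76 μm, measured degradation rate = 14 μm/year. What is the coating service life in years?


Service life = thickness / degradation rate
Life = 76 / 14 = 5.4 years

5.4 years


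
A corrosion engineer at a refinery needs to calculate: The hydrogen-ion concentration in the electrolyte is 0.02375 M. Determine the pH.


pH = −log10[H+]
pH = −log10(0.02375) = 1.62

1.62


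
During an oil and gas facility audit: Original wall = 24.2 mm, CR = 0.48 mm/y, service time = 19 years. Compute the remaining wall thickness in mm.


Remaining wall = original − CR × time
t = 24.2 − 0.48*19 = 24.2 − 9.12 = 15.08 mm

15.08 mm


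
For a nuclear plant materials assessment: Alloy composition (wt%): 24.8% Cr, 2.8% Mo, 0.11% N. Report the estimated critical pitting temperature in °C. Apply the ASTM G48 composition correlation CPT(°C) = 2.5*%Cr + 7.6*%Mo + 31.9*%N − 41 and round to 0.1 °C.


Apply the ASTM G48 empirical CPT estimate: CPT(°C) = 2.5*%Cr + 7.6*%Mo + 31.9*%N − 41
2.5*24.8 = 62; 7.6*2.8 = 21.28; 31.9*0.11 = 3.509
CPT = 62 + 21.28 + 3.509 − 41 = 45.789 °C
Rounded to 0.1 °C: CPT ≈ 45.8 °C

45.8 °C


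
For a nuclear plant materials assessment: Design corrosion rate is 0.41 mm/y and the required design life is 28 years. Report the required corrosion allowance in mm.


Corrosion allowance = CR × design life
CA = 0.41 * 28 = 11.48 mm

11.48 mm


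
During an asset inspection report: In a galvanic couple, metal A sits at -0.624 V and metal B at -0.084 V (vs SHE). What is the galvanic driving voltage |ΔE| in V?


Driving voltage is the absolute potential difference.
|ΔE| = |-0.624 − (-0.084)| = 0.54 V

0.54 V


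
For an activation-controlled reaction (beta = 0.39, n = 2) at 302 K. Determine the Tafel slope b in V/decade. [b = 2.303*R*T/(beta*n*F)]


Apply the Tafel slope relation: b = 2.303*R*T/(beta*n*F)
Numerator: 2.303 * 8.314 * 302 = 5782.44
Denominator: 0.39 * 2 * 96485 = 75258.3
b = 5782.44 / 75258.3 = 0.0768 V/decade

0.0768 V/decade


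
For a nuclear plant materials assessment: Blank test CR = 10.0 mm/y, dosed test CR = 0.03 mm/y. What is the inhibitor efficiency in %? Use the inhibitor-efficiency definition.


Apply the inhibitor-efficiency definition: IE = (CR_blank − CR_inh)/CR_blank × 100
IE = (10.0 − 0.03) / 10.0 × 100
IE = 9.97 / 10.0 × 100 = 99.7 %

99.7 %


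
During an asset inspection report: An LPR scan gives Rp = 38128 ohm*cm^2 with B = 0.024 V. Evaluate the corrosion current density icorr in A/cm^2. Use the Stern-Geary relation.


Apply the Stern-Geary relation: icorr = B / Rp
icorr = 0.024 / 38128 = 6.295×10^-7 A/cm^2

6.295×10^-7 A/cm^2


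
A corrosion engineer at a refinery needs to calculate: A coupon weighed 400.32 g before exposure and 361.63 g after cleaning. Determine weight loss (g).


Weight loss = initial − final
WL = 400.32 − 361.63 = 38.69 g

38.69 g


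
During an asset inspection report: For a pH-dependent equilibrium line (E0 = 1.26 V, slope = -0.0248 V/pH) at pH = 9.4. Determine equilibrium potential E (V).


Apply the Pourbaix line equation: E = E0 + slope*pH
E = 1.26 + (-0.0248)*9.4 = 1.26 + (-0.23312) = 1.02688 V
Rounded to 3 decimal places: E = 1.027 V

1.027 V


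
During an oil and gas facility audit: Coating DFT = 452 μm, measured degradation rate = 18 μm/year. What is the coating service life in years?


Service life = thickness / degradation rate
Life = 452 / 18 = 25.1 years

25.1 years


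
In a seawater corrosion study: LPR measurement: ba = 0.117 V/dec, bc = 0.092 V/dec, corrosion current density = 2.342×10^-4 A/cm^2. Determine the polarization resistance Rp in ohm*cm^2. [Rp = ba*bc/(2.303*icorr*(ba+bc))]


Apply the Stern-Geary equation: Rp = ba*bc / (2.303*icorr*(ba+bc))
ba*bc = 0.117*0.092 = 0.010764
ba+bc = 0.209; 2.303*icorr*(ba+bc) = 2.303*2.342×10^-4*0.209 = 1.1272678×10^-4
Rp = 0.010764 / 1.1272678×10^-4 = 95.5 ohm*cm^2

95.5 ohm*cm^2


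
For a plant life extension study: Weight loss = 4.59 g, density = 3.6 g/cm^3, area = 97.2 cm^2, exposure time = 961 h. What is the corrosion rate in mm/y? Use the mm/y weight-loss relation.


Apply the mm/y weight-loss relation: CR = 87600 * W / (D * A * T)
Numerator: 87600 * 4.59 = 402084.0
Denominator: 3.6 * 97.2 * 961 = 336273.12
CR = 402084.0 / 336273.12 = 1.19571 mm/y

1.19571 mm/y


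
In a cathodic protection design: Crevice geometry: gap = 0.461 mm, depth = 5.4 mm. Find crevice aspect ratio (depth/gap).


Aspect ratio = depth / gap
Ratio = 5.4 / 0.461 = 11.7

11.7


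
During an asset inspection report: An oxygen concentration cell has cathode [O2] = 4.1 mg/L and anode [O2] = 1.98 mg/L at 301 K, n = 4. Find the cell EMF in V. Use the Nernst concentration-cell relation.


Apply the Nernst concentration-cell relation: E = (RT/nF)*ln(C_cathode/C_anode)
RT/nF = 8.314*301/(4*96485) = 0.0064842 V
ln(4.1/1.98) = 0.72789
E = 0.0064842 * 0.72789 = 0.00472 V

0.00472 V


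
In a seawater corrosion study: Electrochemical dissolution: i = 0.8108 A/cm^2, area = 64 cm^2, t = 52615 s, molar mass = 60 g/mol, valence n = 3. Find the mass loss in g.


Apply Faraday's law: m = i*A*t*M / (n*F)
Total charge passed Q = i*A*t = 0.8108*64*52615 = 2730255.488 C
m = Q*M/(n*F) = 2730255.488*60/(3*96485) = 565.944 g

565.944 g


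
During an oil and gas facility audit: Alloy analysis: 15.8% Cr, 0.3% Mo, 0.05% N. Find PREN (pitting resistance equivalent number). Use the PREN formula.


Apply the PREN formula: PREN = Cr + 3.3*Mo + 16*N
PREN = 15.8 + 3.3*0.3 + 16*0.05
PREN = 15.8 + 0.99 + 0.8 = 17.59

17.59


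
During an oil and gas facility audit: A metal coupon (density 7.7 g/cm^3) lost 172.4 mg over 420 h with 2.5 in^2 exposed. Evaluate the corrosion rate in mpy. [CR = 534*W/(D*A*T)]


Apply the mpy weight-loss relation: CR = 534 * W / (D * A * T)
Numerator: 534 * 172.4 = 92061.6
Denominator: 7.7 * 2.5 * 420 = 8085.0
CR = 92061.6 / 8085.0 = 11.3867 mpy

11.3867 mpy


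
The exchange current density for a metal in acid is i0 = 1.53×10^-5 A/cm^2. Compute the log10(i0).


i0 = 1.53×10^-5 A/cm^2
log10(i0) = -4.815

-4.815


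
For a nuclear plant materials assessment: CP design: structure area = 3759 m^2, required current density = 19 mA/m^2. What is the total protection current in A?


I = area * current density, then convert mA → A (÷1000)
I = 3759 * 19 / 1000 = 71.42 A

71.42 A


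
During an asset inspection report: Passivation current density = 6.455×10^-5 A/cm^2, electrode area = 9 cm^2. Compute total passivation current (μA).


I = i_pass * A, then convert A → μA (×10^6)
I = 6.455×10^-5 * 9 * 10^6 = 580.95 μA

580.95 μA


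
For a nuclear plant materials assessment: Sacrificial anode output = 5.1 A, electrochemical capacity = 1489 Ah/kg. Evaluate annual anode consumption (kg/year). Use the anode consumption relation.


Annual consumption = current * hours per year / capacity
Rate = 5.1 * 8760 / 1489 = 30.0 kg/year

30.0 kg/year


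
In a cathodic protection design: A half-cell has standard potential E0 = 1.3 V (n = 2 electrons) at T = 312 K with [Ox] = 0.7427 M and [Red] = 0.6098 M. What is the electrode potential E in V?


Apply the Nernst equation: E = E0 + (RT/nF)*ln([Ox]/[Red])
Step 1: RT/nF = 8.314*312/(2*96485) = 0.01344234 V
Step 2: [Ox]/[Red] = 0.7427/0.6098 = 1.21794
Step 3: ln(1.21794) = 0.197161
Step 4: correction = 0.01344234 * 0.197161 = 0.003 V
E = 1.3 + 0.003 = 1.303 V

1.303 V


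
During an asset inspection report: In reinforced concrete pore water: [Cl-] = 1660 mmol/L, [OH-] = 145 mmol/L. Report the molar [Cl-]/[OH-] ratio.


Threshold parameter = [Cl-] / [OH-] (molar basis; both in mmol/L, so units cancel)
Ratio = 1660 / 145 = 11.45

11.45


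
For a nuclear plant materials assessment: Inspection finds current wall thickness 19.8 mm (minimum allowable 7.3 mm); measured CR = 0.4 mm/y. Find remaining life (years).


Apply the remaining-life relation: RL = (t_current − t_min) / CR
RL = (19.8 − 7.3) / 0.4 = 12.5 / 0.4 = 31.3 years

31.3 years


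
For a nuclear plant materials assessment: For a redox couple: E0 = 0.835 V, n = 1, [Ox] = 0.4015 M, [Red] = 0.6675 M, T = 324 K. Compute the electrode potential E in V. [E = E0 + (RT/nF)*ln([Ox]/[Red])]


Apply the Nernst equation: E = E0 + (RT/nF)*ln([Ox]/[Red])
Step 1: RT/nF = 8.314*324/(1*96485) = 0.0279187 V
Step 2: [Ox]/[Red] = 0.4015/0.6675 = 0.601498
Step 3: ln(0.601498) = -0.508332
Step 4: correction = 0.0279187 * -0.508332 = -0.0142 V
E = 0.835 + -0.0142 = 0.8208 V

0.8208 V


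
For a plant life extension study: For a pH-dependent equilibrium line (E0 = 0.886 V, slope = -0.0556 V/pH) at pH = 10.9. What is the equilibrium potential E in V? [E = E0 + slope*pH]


Apply the Pourbaix line equation: E = E0 + slope*pH
E = 0.886 + (-0.0556)*10.9 = 0.886 + (-0.60604) = 0.27996 V
Rounded to 3 decimal places: E = 0.280 V

0.280 V


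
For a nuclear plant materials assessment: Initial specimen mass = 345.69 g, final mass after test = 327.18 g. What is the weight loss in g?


Weight loss = initial − final
WL = 345.69 − 327.18 = 18.51 g

18.51 g


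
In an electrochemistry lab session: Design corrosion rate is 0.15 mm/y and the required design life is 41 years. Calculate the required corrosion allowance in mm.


Corrosion allowance = CR × design life
CA = 0.15 * 41 = 6.15 mm

6.15 mm


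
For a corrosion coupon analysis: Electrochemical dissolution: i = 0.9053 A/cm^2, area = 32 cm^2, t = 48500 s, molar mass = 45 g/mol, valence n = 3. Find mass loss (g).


Apply Faraday's law: m = i*A*t*M / (n*F)
Total charge passed Q = i*A*t = 0.9053*32*48500 = 1405025.6 C
m = Q*M/(n*F) = 1405025.6*45/(3*96485) = 218.4317 g

218.4317 g


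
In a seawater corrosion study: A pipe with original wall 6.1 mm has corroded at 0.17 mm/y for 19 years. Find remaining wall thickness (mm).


Remaining wall = original − CR × time
t = 6.1 − 0.17*19 = 6.1 − 3.23 = 2.87 mm

2.87 mm


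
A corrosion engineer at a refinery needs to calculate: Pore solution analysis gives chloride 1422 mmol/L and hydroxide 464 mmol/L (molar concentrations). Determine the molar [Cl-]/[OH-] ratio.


Threshold parameter = [Cl-] / [OH-] (molar basis; both in mmol/L, so units cancel)
Ratio = 1422 / 464 = 3.06

3.06


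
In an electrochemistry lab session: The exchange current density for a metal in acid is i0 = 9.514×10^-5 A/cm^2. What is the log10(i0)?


i0 = 9.514×10^-5 A/cm^2
log10(i0) = -4.022

-4.022


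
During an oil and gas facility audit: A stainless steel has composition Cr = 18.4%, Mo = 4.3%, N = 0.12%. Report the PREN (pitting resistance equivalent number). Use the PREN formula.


Apply the PREN formula: PREN = Cr + 3.3*Mo + 16*N
PREN = 18.4 + 3.3*4.3 + 16*0.12
PREN = 18.4 + 14.19 + 1.92 = 34.51

34.51


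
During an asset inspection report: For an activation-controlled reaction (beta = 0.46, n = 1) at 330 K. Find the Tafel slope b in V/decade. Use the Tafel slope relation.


Apply the Tafel slope relation: b = 2.303*R*T/(beta*n*F)
Numerator: 2.303 * 8.314 * 330 = 6318.56
Denominator: 0.46 * 1 * 96485 = 44383.1
b = 6318.56 / 44383.1 = 0.142 V/decade

0.142 V/decade
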